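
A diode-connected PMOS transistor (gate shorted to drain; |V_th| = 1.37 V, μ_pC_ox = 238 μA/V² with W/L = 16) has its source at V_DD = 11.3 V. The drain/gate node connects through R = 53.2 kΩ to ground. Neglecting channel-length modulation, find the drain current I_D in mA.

I_D = 0.181 mA

With gate tied to drain, V_SG = V_SD ≥ V_SG − |V_th|, so the device is in saturation.
k_p = μ_pC_ox · (W/L) = 3.808 mA/V².
KCL at the drain: ½ k_p (V_SG − |V_th|)² = (V_DD − V_SG)/R.
Let x = V_SG − 1.37. Then 101 x² + x − 9.93 = 0, giving x = 0.308 V (positive root), so V_SG = 1.68 V.
I_D = (V_DD − V_SG)/R = (11.3 − 1.68) / 53.2 = 0.181 mA.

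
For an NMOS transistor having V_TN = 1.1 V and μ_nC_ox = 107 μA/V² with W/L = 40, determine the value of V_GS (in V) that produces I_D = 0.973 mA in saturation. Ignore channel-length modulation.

k_n = μ_nC_ox · (W/L) = 4.28 mA/V².
In saturation I_D = ½ k_n (V_GS − V_TN)², so V_GS − V_TN = √(2 I_D / k_n) = √(2 × 0.973 / 4.28) = 0.674 V.
V_GS = 1.1 + 0.674 = 1.77 V.

V_GS = 1.77 V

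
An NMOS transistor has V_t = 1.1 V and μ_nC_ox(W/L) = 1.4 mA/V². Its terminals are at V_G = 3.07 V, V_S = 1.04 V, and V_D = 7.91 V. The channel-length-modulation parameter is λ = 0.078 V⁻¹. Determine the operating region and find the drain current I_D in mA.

Saturation; I_D = 0.930 mA

V_GS = V_G − V_S = 3.07 − 1.04 = 2.03 V; V_DS = V_D − V_S = 7.91 − 1.04 = 6.87 V.
V_ov = V_GS − V_t = 2.03 − 1.1 = 0.93 V.
Since V_DS = 6.87 V ≥ V_ov = 0.93 V, the device is in saturation.
I_D = ½ k_n V_ov² (1 + λ V_DS) = 0.5 × 1.4 × 0.93² × (1 + 0.078 × 6.87) = 0.93 mA.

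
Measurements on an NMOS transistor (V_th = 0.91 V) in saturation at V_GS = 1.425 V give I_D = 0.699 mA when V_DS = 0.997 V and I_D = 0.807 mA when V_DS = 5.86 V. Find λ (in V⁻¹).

With V_GS fixed, I_D ∝ (1 + λ V_DS) in saturation, so I_D2/I_D1 = (1 + λ V_DS2)/(1 + λ V_DS1).
0.807/0.699 = 1.155 = (1 + 5.86 λ)/(1 + 0.997 λ).
Solving: λ (I_D1 V_DS2 − I_D2 V_DS1) = I_D2 − I_D1, so λ = (0.807 − 0.699) / (0.699 × 5.86 − 0.807 × 0.997) = 0.108 / 3.29 = 0.0328 V⁻¹.

λ = 0.0328 V⁻¹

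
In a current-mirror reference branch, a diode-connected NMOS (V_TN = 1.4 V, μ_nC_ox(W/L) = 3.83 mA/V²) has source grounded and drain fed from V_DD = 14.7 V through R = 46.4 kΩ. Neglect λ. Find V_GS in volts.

With gate tied to drain, V_GS = V_DS ≥ V_GS − V_TN, so the device is in saturation.
KCL at the drain: ½ k_n (V_GS − V_TN)² = (V_DD − V_GS)/R.
Let x = V_GS − 1.4. Then 88.9 x² + x − 13.3 = 0, giving x = 0.381 V (positive root), so V_GS = 1.78 V.
I_D = (V_DD − V_GS)/R = (14.7 − 1.78) / 46.4 = 0.278 mA.

V_GS = 1.78 V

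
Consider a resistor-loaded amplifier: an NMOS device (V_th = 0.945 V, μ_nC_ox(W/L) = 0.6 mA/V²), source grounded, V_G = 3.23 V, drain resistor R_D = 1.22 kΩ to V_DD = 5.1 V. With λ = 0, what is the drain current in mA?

I_D = 1.57 mA

V_GS = V_G = 3.23 V, so V_ov = 3.23 − 0.945 = 2.29 V.
Assume saturation: I_D = ½ k_n V_ov² = 0.5 × 0.6 × 2.29² = 1.57 mA, giving V_DS = V_DD − I_D R_D = 5.1 − 1.57 × 1.22 = 3.19 V.
V_DS = 3.19 V ≥ V_ov = 2.29 V, confirming saturation.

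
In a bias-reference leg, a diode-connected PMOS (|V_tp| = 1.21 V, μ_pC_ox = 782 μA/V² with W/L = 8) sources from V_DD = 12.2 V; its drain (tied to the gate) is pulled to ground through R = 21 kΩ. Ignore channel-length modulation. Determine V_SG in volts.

V_SG = 1.61 V

With gate tied to drain, V_SG = V_SD ≥ V_SG − |V_tp|, so the device is in saturation.
k_p = μ_pC_ox · (W/L) = 6.256 mA/V².
KCL at the drain: ½ k_p (V_SG − |V_tp|)² = (V_DD − V_SG)/R.
Let x = V_SG − 1.21. Then 65.7 x² + x − 10.99 = 0, giving x = 0.401 V (positive root), so V_SG = 1.61 V.
I_D = (V_DD − V_SG)/R = (12.2 − 1.61) / 21 = 0.504 mA.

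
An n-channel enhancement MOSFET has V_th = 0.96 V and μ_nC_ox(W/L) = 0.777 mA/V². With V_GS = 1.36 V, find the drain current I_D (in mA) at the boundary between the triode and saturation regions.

At the boundary V_DS = V_ov = V_GS − V_th = 1.36 − 0.96 = 0.4 V.
I_D = ½ k_n V_ov² = 0.5 × 0.777 × 0.4² = 0.0622 mA.

I_D = 0.0622 mA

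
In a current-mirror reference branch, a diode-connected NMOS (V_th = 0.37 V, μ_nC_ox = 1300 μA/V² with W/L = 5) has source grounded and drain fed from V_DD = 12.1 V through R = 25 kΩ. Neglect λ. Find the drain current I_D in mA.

With gate tied to drain, V_GS = V_DS ≥ V_GS − V_th, so the device is in saturation.
k_n = μ_nC_ox · (W/L) = 6.5 mA/V².
KCL at the drain: ½ k_n (V_GS − V_th)² = (V_DD − V_GS)/R.
Let x = V_GS − 0.37. Then 81.2 x² + x − 11.73 = 0, giving x = 0.374 V (positive root), so V_GS = 0.744 V.
I_D = (V_DD − V_GS)/R = (12.1 − 0.744) / 25 = 0.454 mA.

I_D = 0.454 mA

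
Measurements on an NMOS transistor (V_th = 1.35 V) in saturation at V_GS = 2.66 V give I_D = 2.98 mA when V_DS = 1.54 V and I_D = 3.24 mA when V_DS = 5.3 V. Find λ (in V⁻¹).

With V_GS fixed, I_D ∝ (1 + λ V_DS) in saturation, so I_D2/I_D1 = (1 + λ V_DS2)/(1 + λ V_DS1).
3.24/2.98 = 1.087 = (1 + 5.3 λ)/(1 + 1.54 λ).
Solving: λ (I_D1 V_DS2 − I_D2 V_DS1) = I_D2 − I_D1, so λ = (3.24 − 2.98) / (2.98 × 5.3 − 3.24 × 1.54) = 0.26 / 10.8 = 0.0241 V⁻¹.

λ = 0.0241 V⁻¹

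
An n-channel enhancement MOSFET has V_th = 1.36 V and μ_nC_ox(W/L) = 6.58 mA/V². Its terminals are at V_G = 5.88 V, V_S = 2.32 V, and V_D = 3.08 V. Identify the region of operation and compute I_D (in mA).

V_GS = V_G − V_S = 5.88 − 2.32 = 3.56 V; V_DS = V_D − V_S = 3.08 − 2.32 = 0.76 V.
V_ov = V_GS − V_th = 3.56 − 1.36 = 2.2 V.
Since V_DS = 0.76 V < V_ov = 2.2 V, the device is in the triode region.
I_D = k_n [V_ov · V_DS − ½ V_DS²] = 6.58 × [2.2 × 0.76 − 0.5 × 0.76²] = 9.1 mA.

Triode; I_D = 9.10 mA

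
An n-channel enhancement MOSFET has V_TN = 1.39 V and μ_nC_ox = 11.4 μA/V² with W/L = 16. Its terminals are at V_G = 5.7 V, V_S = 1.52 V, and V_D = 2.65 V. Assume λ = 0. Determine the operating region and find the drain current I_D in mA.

Triode; I_D = 0.459 mA

V_GS = V_G − V_S = 5.7 − 1.52 = 4.18 V; V_DS = V_D − V_S = 2.65 − 1.52 = 1.13 V.
k_n = μ_nC_ox · (W/L) = 0.1824 mA/V².
V_ov = V_GS − V_TN = 4.18 − 1.39 = 2.79 V.
Since V_DS = 1.13 V < V_ov = 2.79 V, the device is in the triode region.
I_D = k_n [V_ov · V_DS − ½ V_DS²] = 0.1824 × [2.79 × 1.13 − 0.5 × 1.13²] = 0.459 mA.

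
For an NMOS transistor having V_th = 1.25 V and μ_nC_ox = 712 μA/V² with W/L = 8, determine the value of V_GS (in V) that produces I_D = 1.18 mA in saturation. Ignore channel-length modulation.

k_n = μ_nC_ox · (W/L) = 5.696 mA/V².
In saturation I_D = ½ k_n (V_GS − V_th)², so V_GS − V_th = √(2 I_D / k_n) = √(2 × 1.18 / 5.696) = 0.644 V.
V_GS = 1.25 + 0.644 = 1.89 V.

V_GS = 1.89 V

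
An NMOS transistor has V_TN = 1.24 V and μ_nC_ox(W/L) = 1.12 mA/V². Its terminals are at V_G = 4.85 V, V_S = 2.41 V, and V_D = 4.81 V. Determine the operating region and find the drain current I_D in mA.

Saturation; I_D = 0.806 mA

V_GS = V_G − V_S = 4.85 − 2.41 = 2.44 V; V_DS = V_D − V_S = 4.81 − 2.41 = 2.4 V.
V_ov = V_GS − V_TN = 2.44 − 1.24 = 1.2 V.
Since V_DS = 2.4 V ≥ V_ov = 1.2 V, the device is in saturation.
I_D = ½ k_n V_ov² = 0.5 × 1.12 × 1.2² = 0.806 mA.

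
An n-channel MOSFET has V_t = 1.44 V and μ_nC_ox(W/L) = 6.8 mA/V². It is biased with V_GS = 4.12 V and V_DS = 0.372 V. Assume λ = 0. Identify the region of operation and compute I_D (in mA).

V_ov = V_GS − V_t = 4.12 − 1.44 = 2.68 V.
Since V_DS = 0.372 V < V_ov = 2.68 V, the device is in the triode region.
I_D = k_n [V_ov · V_DS − ½ V_DS²] = 6.8 × [2.68 × 0.372 − 0.5 × 0.372²] = 6.31 mA.

Triode; I_D = 6.31 mA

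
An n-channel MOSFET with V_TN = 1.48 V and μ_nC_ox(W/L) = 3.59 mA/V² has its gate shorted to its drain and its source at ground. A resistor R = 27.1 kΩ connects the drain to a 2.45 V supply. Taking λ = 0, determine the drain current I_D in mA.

With gate tied to drain, V_GS = V_DS ≥ V_GS − V_TN, so the device is in saturation.
KCL at the drain: ½ k_n (V_GS − V_TN)² = (V_DD − V_GS)/R.
Let x = V_GS − 1.48. Then 48.6 x² + x − 0.97 = 0, giving x = 0.131 V (positive root), so V_GS = 1.61 V.
I_D = (V_DD − V_GS)/R = (2.45 − 1.61) / 27.1 = 0.0309 mA.

I_D = 0.0309 mA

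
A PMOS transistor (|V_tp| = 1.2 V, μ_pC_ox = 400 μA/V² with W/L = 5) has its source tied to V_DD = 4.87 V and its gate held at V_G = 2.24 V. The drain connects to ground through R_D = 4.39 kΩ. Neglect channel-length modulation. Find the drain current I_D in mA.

V_SG = V_DD − V_G = 4.87 − 2.24 = 2.63 V, so V_ov = 2.63 − 1.2 = 1.43 V.
k_p = μ_pC_ox · (W/L) = 2 mA/V².
Assume saturation: I_D = ½ k_p V_ov² = 0.5 × 2 × 1.43² = 2.04 mA, giving V_SD = V_DD − I_D R_D = 4.87 − 2.04 × 4.39 = -4.11 V.
But -4.11 V < V_ov = 1.43 V, so the device is actually in triode.
In triode I_D = k_p[V_ov V_SD − ½ V_SD²] and I_D = (V_DD − V_SD)/R_D. Equating: 4.39 V_SD² − 13.56 V_SD + 4.87 = 0, giving V_SD = 0.415 V (the root below V_ov).
I_D = (4.87 − 0.415) / 4.39 = 1.01 mA.

I_D = 1.01 mA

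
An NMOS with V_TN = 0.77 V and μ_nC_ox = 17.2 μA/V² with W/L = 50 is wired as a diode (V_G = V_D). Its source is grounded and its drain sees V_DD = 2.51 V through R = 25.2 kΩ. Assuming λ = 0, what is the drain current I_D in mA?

With gate tied to drain, V_GS = V_DS ≥ V_GS − V_TN, so the device is in saturation.
k_n = μ_nC_ox · (W/L) = 0.86 mA/V².
KCL at the drain: ½ k_n (V_GS − V_TN)² = (V_DD − V_GS)/R.
Let x = V_GS − 0.77. Then 10.8 x² + x − 1.74 = 0, giving x = 0.357 V (positive root), so V_GS = 1.13 V.
I_D = (V_DD − V_GS)/R = (2.51 − 1.13) / 25.2 = 0.0549 mA.

I_D = 0.0549 mA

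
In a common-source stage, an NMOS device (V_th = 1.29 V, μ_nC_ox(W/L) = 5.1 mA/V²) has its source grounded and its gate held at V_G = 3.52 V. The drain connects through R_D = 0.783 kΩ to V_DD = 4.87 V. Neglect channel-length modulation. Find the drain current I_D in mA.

I_D = 5.51 mA

V_GS = V_G = 3.52 V, so V_ov = 3.52 − 1.29 = 2.23 V.
Assume saturation: I_D = ½ k_n V_ov² = 0.5 × 5.1 × 2.23² = 12.7 mA, giving V_DS = V_DD − I_D R_D = 4.87 − 12.7 × 0.783 = -5.06 V.
But -5.06 V < V_ov = 2.23 V, so the device is actually in triode.
In triode I_D = k_n[V_ov V_DS − ½ V_DS²] and I_D = (V_DD − V_DS)/R_D. Equating: 2 V_DS² − 9.905 V_DS + 4.87 = 0, giving V_DS = 0.553 V (the root below V_ov).
I_D = (4.87 − 0.553) / 0.783 = 5.51 mA.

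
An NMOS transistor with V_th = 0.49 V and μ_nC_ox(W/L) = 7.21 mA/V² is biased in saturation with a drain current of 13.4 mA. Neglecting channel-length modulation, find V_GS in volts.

In saturation I_D = ½ k_n (V_GS − V_th)², so V_GS − V_th = √(2 I_D / k_n) = √(2 × 13.4 / 7.21) = 1.93 V.
V_GS = 0.49 + 1.93 = 2.42 V.

V_GS = 2.42 V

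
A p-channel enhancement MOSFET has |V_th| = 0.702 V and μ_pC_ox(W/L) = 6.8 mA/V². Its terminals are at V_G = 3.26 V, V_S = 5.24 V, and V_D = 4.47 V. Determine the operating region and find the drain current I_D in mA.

Triode; I_D = 4.68 mA

V_SG = V_S − V_G = 5.24 − 3.26 = 1.98 V; V_SD = V_S − V_D = 5.24 − 4.47 = 0.77 V.
V_ov = V_SG − |V_th| = 1.98 − 0.702 = 1.28 V.
Since V_SD = 0.77 V < V_ov = 1.28 V, the device is in the triode region.
I_D = k_p [V_ov · V_SD − ½ V_SD²] = 6.8 × [1.28 × 0.77 − 0.5 × 0.77²] = 4.68 mA.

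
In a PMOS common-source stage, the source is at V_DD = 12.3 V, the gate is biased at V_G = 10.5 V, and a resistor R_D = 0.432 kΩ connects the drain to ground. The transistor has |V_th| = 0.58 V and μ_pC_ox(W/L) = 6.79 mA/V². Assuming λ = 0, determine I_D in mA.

I_D = 5.05 mA

V_SG = V_DD − V_G = 12.3 − 10.5 = 1.8 V, so V_ov = 1.8 − 0.58 = 1.22 V.
Assume saturation: I_D = ½ k_p V_ov² = 0.5 × 6.79 × 1.22² = 5.05 mA, giving V_SD = V_DD − I_D R_D = 12.3 − 5.05 × 0.432 = 10.1 V.
V_SD = 10.1 V ≥ V_ov = 1.22 V, confirming saturation.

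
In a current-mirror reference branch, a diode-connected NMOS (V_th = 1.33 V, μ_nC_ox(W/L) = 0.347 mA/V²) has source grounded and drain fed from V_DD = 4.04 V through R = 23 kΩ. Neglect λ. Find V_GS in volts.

With gate tied to drain, V_GS = V_DS ≥ V_GS − V_th, so the device is in saturation.
KCL at the drain: ½ k_n (V_GS − V_th)² = (V_DD − V_GS)/R.
Let x = V_GS − 1.33. Then 3.99 x² + x − 2.71 = 0, giving x = 0.708 V (positive root), so V_GS = 2.04 V.
I_D = (V_DD − V_GS)/R = (4.04 − 2.04) / 23 = 0.087 mA.

V_GS = 2.04 V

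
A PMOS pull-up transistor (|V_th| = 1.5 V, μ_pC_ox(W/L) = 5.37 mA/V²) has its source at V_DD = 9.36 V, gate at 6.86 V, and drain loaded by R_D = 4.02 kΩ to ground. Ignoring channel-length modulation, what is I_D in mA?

V_SG = V_DD − V_G = 9.36 − 6.86 = 2.5 V, so V_ov = 2.5 − 1.5 = 1 V.
Assume saturation: I_D = ½ k_p V_ov² = 0.5 × 5.37 × 1² = 2.68 mA, giving V_SD = V_DD − I_D R_D = 9.36 − 2.68 × 4.02 = -1.43 V.
But -1.43 V < V_ov = 1 V, so the device is actually in triode.
In triode I_D = k_p[V_ov V_SD − ½ V_SD²] and I_D = (V_DD − V_SD)/R_D. Equating: 10.8 V_SD² − 22.59 V_SD + 9.36 = 0, giving V_SD = 0.569 V (the root below V_ov).
I_D = (9.36 − 0.569) / 4.02 = 2.19 mA.

I_D = 2.19 mA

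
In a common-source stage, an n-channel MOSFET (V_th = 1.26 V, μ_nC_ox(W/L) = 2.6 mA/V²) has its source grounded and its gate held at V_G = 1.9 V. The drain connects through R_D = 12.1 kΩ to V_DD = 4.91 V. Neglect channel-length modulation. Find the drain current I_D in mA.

V_GS = V_G = 1.9 V, so V_ov = 1.9 − 1.26 = 0.64 V.
Assume saturation: I_D = ½ k_n V_ov² = 0.5 × 2.6 × 0.64² = 0.532 mA, giving V_DS = V_DD − I_D R_D = 4.91 − 0.532 × 12.1 = -1.53 V.
But -1.53 V < V_ov = 0.64 V, so the device is actually in triode.
In triode I_D = k_n[V_ov V_DS − ½ V_DS²] and I_D = (V_DD − V_DS)/R_D. Equating: 15.7 V_DS² − 21.13 V_DS + 4.91 = 0, giving V_DS = 0.299 V (the root below V_ov).
I_D = (4.91 − 0.299) / 12.1 = 0.381 mA.

I_D = 0.381 mA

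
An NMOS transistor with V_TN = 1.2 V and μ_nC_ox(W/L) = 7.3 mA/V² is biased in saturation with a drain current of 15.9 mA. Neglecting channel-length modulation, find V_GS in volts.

V_GS = 3.29 V

In saturation I_D = ½ k_n (V_GS − V_TN)², so V_GS − V_TN = √(2 I_D / k_n) = √(2 × 15.9 / 7.3) = 2.09 V.
V_GS = 1.2 + 2.09 = 3.29 V.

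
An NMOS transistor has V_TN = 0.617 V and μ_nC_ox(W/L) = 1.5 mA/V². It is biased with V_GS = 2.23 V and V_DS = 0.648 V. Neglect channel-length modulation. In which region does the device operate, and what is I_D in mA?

Triode; I_D = 1.25 mA

V_ov = V_GS − V_TN = 2.23 − 0.617 = 1.61 V.
Since V_DS = 0.648 V < V_ov = 1.61 V, the device is in the triode region.
I_D = k_n [V_ov · V_DS − ½ V_DS²] = 1.5 × [1.61 × 0.648 − 0.5 × 0.648²] = 1.25 mA.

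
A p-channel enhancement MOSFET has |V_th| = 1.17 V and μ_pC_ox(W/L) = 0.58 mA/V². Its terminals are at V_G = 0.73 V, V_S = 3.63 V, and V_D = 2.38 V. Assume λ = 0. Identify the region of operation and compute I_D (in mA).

Triode; I_D = 0.801 mA

V_SG = V_S − V_G = 3.63 − 0.73 = 2.9 V; V_SD = V_S − V_D = 3.63 − 2.38 = 1.25 V.
V_ov = V_SG − |V_th| = 2.9 − 1.17 = 1.73 V.
Since V_SD = 1.25 V < V_ov = 1.73 V, the device is in the triode region.
I_D = k_p [V_ov · V_SD − ½ V_SD²] = 0.58 × [1.73 × 1.25 − 0.5 × 1.25²] = 0.801 mA.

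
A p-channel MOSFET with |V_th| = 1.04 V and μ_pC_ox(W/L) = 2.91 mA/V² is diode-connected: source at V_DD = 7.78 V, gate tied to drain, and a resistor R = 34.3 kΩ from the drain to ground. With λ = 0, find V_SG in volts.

With gate tied to drain, V_SG = V_SD ≥ V_SG − |V_th|, so the device is in saturation.
KCL at the drain: ½ k_p (V_SG − |V_th|)² = (V_DD − V_SG)/R.
Let x = V_SG − 1.04. Then 49.9 x² + x − 6.74 = 0, giving x = 0.358 V (positive root), so V_SG = 1.4 V.
I_D = (V_DD − V_SG)/R = (7.78 − 1.4) / 34.3 = 0.186 mA.

V_SG = 1.40 V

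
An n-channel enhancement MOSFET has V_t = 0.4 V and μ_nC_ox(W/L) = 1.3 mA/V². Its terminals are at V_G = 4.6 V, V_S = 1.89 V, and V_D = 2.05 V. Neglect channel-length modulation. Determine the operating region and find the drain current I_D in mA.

V_GS = V_G − V_S = 4.6 − 1.89 = 2.71 V; V_DS = V_D − V_S = 2.05 − 1.89 = 0.16 V.
V_ov = V_GS − V_t = 2.71 − 0.4 = 2.31 V.
Since V_DS = 0.16 V < V_ov = 2.31 V, the device is in the triode region.
I_D = k_n [V_ov · V_DS − ½ V_DS²] = 1.3 × [2.31 × 0.16 − 0.5 × 0.16²] = 0.464 mA.

Triode; I_D = 0.464 mA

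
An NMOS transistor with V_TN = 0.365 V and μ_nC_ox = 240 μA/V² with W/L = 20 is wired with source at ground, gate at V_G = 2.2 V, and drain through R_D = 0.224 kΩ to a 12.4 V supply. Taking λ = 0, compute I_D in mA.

V_GS = V_G = 2.2 V, so V_ov = 2.2 − 0.365 = 1.84 V.
k_n = μ_nC_ox · (W/L) = 4.8 mA/V².
Assume saturation: I_D = ½ k_n V_ov² = 0.5 × 4.8 × 1.84² = 8.08 mA, giving V_DS = V_DD − I_D R_D = 12.4 − 8.08 × 0.224 = 10.6 V.
V_DS = 10.6 V ≥ V_ov = 1.84 V, confirming saturation.

I_D = 8.08 mA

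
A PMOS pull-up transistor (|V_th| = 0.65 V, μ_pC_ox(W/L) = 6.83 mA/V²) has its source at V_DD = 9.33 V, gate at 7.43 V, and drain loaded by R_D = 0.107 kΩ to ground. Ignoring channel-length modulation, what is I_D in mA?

I_D = 5.34 mA

V_SG = V_DD − V_G = 9.33 − 7.43 = 1.9 V, so V_ov = 1.9 − 0.65 = 1.25 V.
Assume saturation: I_D = ½ k_p V_ov² = 0.5 × 6.83 × 1.25² = 5.34 mA, giving V_SD = V_DD − I_D R_D = 9.33 − 5.34 × 0.107 = 8.76 V.
V_SD = 8.76 V ≥ V_ov = 1.25 V, confirming saturation.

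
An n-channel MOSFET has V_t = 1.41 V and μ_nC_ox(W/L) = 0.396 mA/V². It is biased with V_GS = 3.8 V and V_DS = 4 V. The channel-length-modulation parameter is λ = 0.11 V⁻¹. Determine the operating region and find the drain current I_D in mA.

V_ov = V_GS − V_t = 3.8 − 1.41 = 2.39 V.
Since V_DS = 4 V ≥ V_ov = 2.39 V, the device is in saturation.
I_D = ½ k_n V_ov² (1 + λ V_DS) = 0.5 × 0.396 × 2.39² × (1 + 0.11 × 4) = 1.63 mA.

Saturation; I_D = 1.63 mA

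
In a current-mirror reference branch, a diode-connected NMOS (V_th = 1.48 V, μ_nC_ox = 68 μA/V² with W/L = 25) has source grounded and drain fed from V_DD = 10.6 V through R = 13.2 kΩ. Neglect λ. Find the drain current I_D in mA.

I_D = 0.626 mA

With gate tied to drain, V_GS = V_DS ≥ V_GS − V_th, so the device is in saturation.
k_n = μ_nC_ox · (W/L) = 1.7 mA/V².
KCL at the drain: ½ k_n (V_GS − V_th)² = (V_DD − V_GS)/R.
Let x = V_GS − 1.48. Then 11.2 x² + x − 9.12 = 0, giving x = 0.858 V (positive root), so V_GS = 2.34 V.
I_D = (V_DD − V_GS)/R = (10.6 − 2.34) / 13.2 = 0.626 mA.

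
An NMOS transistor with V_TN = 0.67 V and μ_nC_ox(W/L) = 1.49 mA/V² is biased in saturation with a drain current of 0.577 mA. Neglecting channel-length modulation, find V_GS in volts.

In saturation I_D = ½ k_n (V_GS − V_TN)², so V_GS − V_TN = √(2 I_D / k_n) = √(2 × 0.577 / 1.49) = 0.88 V.
V_GS = 0.67 + 0.88 = 1.55 V.

V_GS = 1.55 V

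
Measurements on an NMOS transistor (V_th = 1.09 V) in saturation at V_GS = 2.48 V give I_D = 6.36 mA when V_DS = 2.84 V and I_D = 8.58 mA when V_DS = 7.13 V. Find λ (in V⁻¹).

With V_GS fixed, I_D ∝ (1 + λ V_DS) in saturation, so I_D2/I_D1 = (1 + λ V_DS2)/(1 + λ V_DS1).
8.58/6.36 = 1.349 = (1 + 7.13 λ)/(1 + 2.84 λ).
Solving: λ (I_D1 V_DS2 − I_D2 V_DS1) = I_D2 − I_D1, so λ = (8.58 − 6.36) / (6.36 × 7.13 − 8.58 × 2.84) = 2.22 / 21 = 0.106 V⁻¹.

λ = 0.106 V⁻¹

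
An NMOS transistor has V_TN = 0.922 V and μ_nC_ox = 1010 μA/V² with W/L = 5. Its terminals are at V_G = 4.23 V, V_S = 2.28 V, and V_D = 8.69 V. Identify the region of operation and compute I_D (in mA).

V_GS = V_G − V_S = 4.23 − 2.28 = 1.95 V; V_DS = V_D − V_S = 8.69 − 2.28 = 6.41 V.
k_n = μ_nC_ox · (W/L) = 5.05 mA/V².
V_ov = V_GS − V_TN = 1.95 − 0.922 = 1.03 V.
Since V_DS = 6.41 V ≥ V_ov = 1.03 V, the device is in saturation.
I_D = ½ k_n V_ov² = 0.5 × 5.05 × 1.03² = 2.67 mA.

Saturation; I_D = 2.67 mA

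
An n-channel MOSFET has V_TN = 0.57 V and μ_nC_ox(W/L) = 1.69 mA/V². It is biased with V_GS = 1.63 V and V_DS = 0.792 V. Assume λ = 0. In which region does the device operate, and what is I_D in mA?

V_ov = V_GS − V_TN = 1.63 − 0.57 = 1.06 V.
Since V_DS = 0.792 V < V_ov = 1.06 V, the device is in the triode region.
I_D = k_n [V_ov · V_DS − ½ V_DS²] = 1.69 × [1.06 × 0.792 − 0.5 × 0.792²] = 0.889 mA.

Triode; I_D = 0.889 mA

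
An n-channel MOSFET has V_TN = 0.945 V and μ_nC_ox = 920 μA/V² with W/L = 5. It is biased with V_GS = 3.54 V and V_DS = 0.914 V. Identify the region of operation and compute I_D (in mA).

k_n = μ_nC_ox · (W/L) = 4.6 mA/V².
V_ov = V_GS − V_TN = 3.54 − 0.945 = 2.6 V.
Since V_DS = 0.914 V < V_ov = 2.6 V, the device is in the triode region.
I_D = k_n [V_ov · V_DS − ½ V_DS²] = 4.6 × [2.6 × 0.914 − 0.5 × 0.914²] = 8.99 mA.

Triode; I_D = 8.99 mA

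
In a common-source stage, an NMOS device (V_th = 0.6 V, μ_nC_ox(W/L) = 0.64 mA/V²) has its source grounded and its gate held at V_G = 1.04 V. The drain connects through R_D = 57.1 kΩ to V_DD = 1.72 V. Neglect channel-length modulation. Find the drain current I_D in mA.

V_GS = V_G = 1.04 V, so V_ov = 1.04 − 0.6 = 0.44 V.
Assume saturation: I_D = ½ k_n V_ov² = 0.5 × 0.64 × 0.44² = 0.062 mA, giving V_DS = V_DD − I_D R_D = 1.72 − 0.062 × 57.1 = -1.82 V.
But -1.82 V < V_ov = 0.44 V, so the device is actually in triode.
In triode I_D = k_n[V_ov V_DS − ½ V_DS²] and I_D = (V_DD − V_DS)/R_D. Equating: 18.3 V_DS² − 17.08 V_DS + 1.72 = 0, giving V_DS = 0.115 V (the root below V_ov).
I_D = (1.72 − 0.115) / 57.1 = 0.0281 mA.

I_D = 0.0281 mA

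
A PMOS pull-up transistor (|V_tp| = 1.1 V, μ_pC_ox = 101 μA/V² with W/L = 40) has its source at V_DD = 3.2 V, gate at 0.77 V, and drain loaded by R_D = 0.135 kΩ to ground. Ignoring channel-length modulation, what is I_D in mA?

V_SG = V_DD − V_G = 3.2 − 0.77 = 2.43 V, so V_ov = 2.43 − 1.1 = 1.33 V.
k_p = μ_pC_ox · (W/L) = 4.04 mA/V².
Assume saturation: I_D = ½ k_p V_ov² = 0.5 × 4.04 × 1.33² = 3.57 mA, giving V_SD = V_DD − I_D R_D = 3.2 − 3.57 × 0.135 = 2.72 V.
V_SD = 2.72 V ≥ V_ov = 1.33 V, confirming saturation.

I_D = 3.57 mA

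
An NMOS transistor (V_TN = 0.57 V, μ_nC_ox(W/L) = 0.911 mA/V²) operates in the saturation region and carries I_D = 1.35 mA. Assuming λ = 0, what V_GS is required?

In saturation I_D = ½ k_n (V_GS − V_TN)², so V_GS − V_TN = √(2 I_D / k_n) = √(2 × 1.35 / 0.911) = 1.72 V.
V_GS = 0.57 + 1.72 = 2.29 V.

V_GS = 2.29 V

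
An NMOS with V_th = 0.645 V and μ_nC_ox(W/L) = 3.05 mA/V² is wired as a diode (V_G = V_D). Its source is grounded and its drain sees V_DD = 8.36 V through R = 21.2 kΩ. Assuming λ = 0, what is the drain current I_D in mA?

With gate tied to drain, V_GS = V_DS ≥ V_GS − V_th, so the device is in saturation.
KCL at the drain: ½ k_n (V_GS − V_th)² = (V_DD − V_GS)/R.
Let x = V_GS − 0.645. Then 32.3 x² + x − 7.715 = 0, giving x = 0.473 V (positive root), so V_GS = 1.12 V.
I_D = (V_DD − V_GS)/R = (8.36 − 1.12) / 21.2 = 0.342 mA.

I_D = 0.342 mA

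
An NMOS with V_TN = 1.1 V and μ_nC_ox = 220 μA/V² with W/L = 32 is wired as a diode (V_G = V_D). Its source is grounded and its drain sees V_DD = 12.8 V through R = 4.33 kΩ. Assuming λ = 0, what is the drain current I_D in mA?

With gate tied to drain, V_GS = V_DS ≥ V_GS − V_TN, so the device is in saturation.
k_n = μ_nC_ox · (W/L) = 7.04 mA/V².
KCL at the drain: ½ k_n (V_GS − V_TN)² = (V_DD − V_GS)/R.
Let x = V_GS − 1.1. Then 15.2 x² + x − 11.7 = 0, giving x = 0.844 V (positive root), so V_GS = 1.94 V.
I_D = (V_DD − V_GS)/R = (12.8 − 1.94) / 4.33 = 2.51 mA.

I_D = 2.51 mA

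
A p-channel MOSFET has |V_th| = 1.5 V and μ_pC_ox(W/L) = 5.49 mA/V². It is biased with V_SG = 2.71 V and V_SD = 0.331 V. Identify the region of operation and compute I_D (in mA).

Triode; I_D = 1.90 mA

V_ov = V_SG − |V_th| = 2.71 − 1.5 = 1.21 V.
Since V_SD = 0.331 V < V_ov = 1.21 V, the device is in the triode region.
I_D = k_p [V_ov · V_SD − ½ V_SD²] = 5.49 × [1.21 × 0.331 − 0.5 × 0.331²] = 1.9 mA.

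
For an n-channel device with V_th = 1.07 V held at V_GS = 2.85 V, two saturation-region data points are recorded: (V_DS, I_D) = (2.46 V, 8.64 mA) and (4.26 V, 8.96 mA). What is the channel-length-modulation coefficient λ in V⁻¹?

With V_GS fixed, I_D ∝ (1 + λ V_DS) in saturation, so I_D2/I_D1 = (1 + λ V_DS2)/(1 + λ V_DS1).
8.96/8.64 = 1.037 = (1 + 4.26 λ)/(1 + 2.46 λ).
Solving: λ (I_D1 V_DS2 − I_D2 V_DS1) = I_D2 − I_D1, so λ = (8.96 − 8.64) / (8.64 × 4.26 − 8.96 × 2.46) = 0.32 / 14.8 = 0.0217 V⁻¹.

λ = 0.0217 V⁻¹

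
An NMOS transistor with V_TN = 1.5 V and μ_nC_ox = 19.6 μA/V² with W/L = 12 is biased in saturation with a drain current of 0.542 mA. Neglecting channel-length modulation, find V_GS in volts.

k_n = μ_nC_ox · (W/L) = 0.2352 mA/V².
In saturation I_D = ½ k_n (V_GS − V_TN)², so V_GS − V_TN = √(2 I_D / k_n) = √(2 × 0.542 / 0.2352) = 2.15 V.
V_GS = 1.5 + 2.15 = 3.65 V.

V_GS = 3.65 V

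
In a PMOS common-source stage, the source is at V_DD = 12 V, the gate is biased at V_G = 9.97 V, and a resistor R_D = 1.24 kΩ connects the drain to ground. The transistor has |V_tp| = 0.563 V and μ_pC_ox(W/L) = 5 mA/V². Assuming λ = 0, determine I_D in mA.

I_D = 5.38 mA

V_SG = V_DD − V_G = 12 − 9.97 = 2.03 V, so V_ov = 2.03 − 0.563 = 1.47 V.
Assume saturation: I_D = ½ k_p V_ov² = 0.5 × 5 × 1.47² = 5.38 mA, giving V_SD = V_DD − I_D R_D = 12 − 5.38 × 1.24 = 5.33 V.
V_SD = 5.33 V ≥ V_ov = 1.47 V, confirming saturation.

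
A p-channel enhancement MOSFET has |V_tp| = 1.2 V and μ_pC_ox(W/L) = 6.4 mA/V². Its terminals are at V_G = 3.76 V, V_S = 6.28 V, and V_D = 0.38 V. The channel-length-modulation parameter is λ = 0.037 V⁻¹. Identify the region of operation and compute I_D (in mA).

V_SG = V_S − V_G = 6.28 − 3.76 = 2.52 V; V_SD = V_S − V_D = 6.28 − 0.38 = 5.9 V.
V_ov = V_SG − |V_tp| = 2.52 − 1.2 = 1.32 V.
Since V_SD = 5.9 V ≥ V_ov = 1.32 V, the device is in saturation.
I_D = ½ k_p V_ov² (1 + λ V_SD) = 0.5 × 6.4 × 1.32² × (1 + 0.037 × 5.9) = 6.79 mA.

Saturation; I_D = 6.79 mA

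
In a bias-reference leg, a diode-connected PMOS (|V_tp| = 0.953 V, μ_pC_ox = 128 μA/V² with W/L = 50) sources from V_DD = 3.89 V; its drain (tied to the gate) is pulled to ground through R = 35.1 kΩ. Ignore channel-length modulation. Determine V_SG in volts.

With gate tied to drain, V_SG = V_SD ≥ V_SG − |V_tp|, so the device is in saturation.
k_p = μ_pC_ox · (W/L) = 6.4 mA/V².
KCL at the drain: ½ k_p (V_SG − |V_tp|)² = (V_DD − V_SG)/R.
Let x = V_SG − 0.953. Then 112 x² + x − 2.937 = 0, giving x = 0.157 V (positive root), so V_SG = 1.11 V.
I_D = (V_DD − V_SG)/R = (3.89 − 1.11) / 35.1 = 0.0792 mA.

V_SG = 1.11 V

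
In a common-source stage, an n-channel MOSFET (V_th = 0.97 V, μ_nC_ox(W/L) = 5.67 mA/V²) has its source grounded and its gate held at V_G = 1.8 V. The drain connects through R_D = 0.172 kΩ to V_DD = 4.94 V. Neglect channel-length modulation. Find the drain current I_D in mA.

I_D = 1.95 mA

V_GS = V_G = 1.8 V, so V_ov = 1.8 − 0.97 = 0.83 V.
Assume saturation: I_D = ½ k_n V_ov² = 0.5 × 5.67 × 0.83² = 1.95 mA, giving V_DS = V_DD − I_D R_D = 4.94 − 1.95 × 0.172 = 4.6 V.
V_DS = 4.6 V ≥ V_ov = 0.83 V, confirming saturation.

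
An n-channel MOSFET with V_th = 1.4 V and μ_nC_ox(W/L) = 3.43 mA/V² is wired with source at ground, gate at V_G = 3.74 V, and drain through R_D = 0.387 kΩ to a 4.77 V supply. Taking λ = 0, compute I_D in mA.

V_GS = V_G = 3.74 V, so V_ov = 3.74 − 1.4 = 2.34 V.
Assume saturation: I_D = ½ k_n V_ov² = 0.5 × 3.43 × 2.34² = 9.39 mA, giving V_DS = V_DD − I_D R_D = 4.77 − 9.39 × 0.387 = 1.14 V.
But 1.14 V < V_ov = 2.34 V, so the device is actually in triode.
In triode I_D = k_n[V_ov V_DS − ½ V_DS²] and I_D = (V_DD − V_DS)/R_D. Equating: 0.664 V_DS² − 4.106 V_DS + 4.77 = 0, giving V_DS = 1.55 V (the root below V_ov).
I_D = (4.77 − 1.55) / 0.387 = 8.32 mA.

I_D = 8.32 mA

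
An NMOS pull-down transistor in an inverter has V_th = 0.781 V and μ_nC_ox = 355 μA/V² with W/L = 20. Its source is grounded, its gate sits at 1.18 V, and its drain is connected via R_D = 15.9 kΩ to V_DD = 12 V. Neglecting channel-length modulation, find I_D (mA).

V_GS = V_G = 1.18 V, so V_ov = 1.18 − 0.781 = 0.399 V.
k_n = μ_nC_ox · (W/L) = 7.1 mA/V².
Assume saturation: I_D = ½ k_n V_ov² = 0.5 × 7.1 × 0.399² = 0.565 mA, giving V_DS = V_DD − I_D R_D = 12 − 0.565 × 15.9 = 3.01 V.
V_DS = 3.01 V ≥ V_ov = 0.399 V, confirming saturation.

I_D = 0.565 mA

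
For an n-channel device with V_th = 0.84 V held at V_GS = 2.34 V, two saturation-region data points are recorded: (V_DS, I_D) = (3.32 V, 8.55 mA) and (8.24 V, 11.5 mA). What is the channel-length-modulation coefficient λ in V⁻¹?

With V_GS fixed, I_D ∝ (1 + λ V_DS) in saturation, so I_D2/I_D1 = (1 + λ V_DS2)/(1 + λ V_DS1).
11.5/8.55 = 1.345 = (1 + 8.24 λ)/(1 + 3.32 λ).
Solving: λ (I_D1 V_DS2 − I_D2 V_DS1) = I_D2 − I_D1, so λ = (11.5 − 8.55) / (8.55 × 8.24 − 11.5 × 3.32) = 2.95 / 32.3 = 0.0914 V⁻¹.

λ = 0.0914 V⁻¹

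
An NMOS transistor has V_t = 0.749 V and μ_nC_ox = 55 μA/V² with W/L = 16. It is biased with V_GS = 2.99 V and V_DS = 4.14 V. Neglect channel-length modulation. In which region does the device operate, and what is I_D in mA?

Saturation; I_D = 2.21 mA

k_n = μ_nC_ox · (W/L) = 0.88 mA/V².
V_ov = V_GS − V_t = 2.99 − 0.749 = 2.24 V.
Since V_DS = 4.14 V ≥ V_ov = 2.24 V, the device is in saturation.
I_D = ½ k_n V_ov² = 0.5 × 0.88 × 2.24² = 2.21 mA.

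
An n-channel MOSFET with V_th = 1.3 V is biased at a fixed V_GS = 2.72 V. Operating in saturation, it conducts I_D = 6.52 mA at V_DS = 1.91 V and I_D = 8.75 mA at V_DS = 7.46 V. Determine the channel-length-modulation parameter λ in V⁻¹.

λ = 0.0698 V⁻¹

With V_GS fixed, I_D ∝ (1 + λ V_DS) in saturation, so I_D2/I_D1 = (1 + λ V_DS2)/(1 + λ V_DS1).
8.75/6.52 = 1.342 = (1 + 7.46 λ)/(1 + 1.91 λ).
Solving: λ (I_D1 V_DS2 − I_D2 V_DS1) = I_D2 − I_D1, so λ = (8.75 − 6.52) / (6.52 × 7.46 − 8.75 × 1.91) = 2.23 / 31.9 = 0.0698 V⁻¹.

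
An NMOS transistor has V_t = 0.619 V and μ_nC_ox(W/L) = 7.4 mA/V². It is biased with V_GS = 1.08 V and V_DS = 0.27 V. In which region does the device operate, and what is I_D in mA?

V_ov = V_GS − V_t = 1.08 − 0.619 = 0.461 V.
Since V_DS = 0.27 V < V_ov = 0.461 V, the device is in the triode region.
I_D = k_n [V_ov · V_DS − ½ V_DS²] = 7.4 × [0.461 × 0.27 − 0.5 × 0.27²] = 0.651 mA.

Triode; I_D = 0.651 mA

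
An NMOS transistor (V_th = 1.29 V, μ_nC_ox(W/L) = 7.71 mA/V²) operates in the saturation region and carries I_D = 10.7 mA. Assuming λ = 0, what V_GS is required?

V_GS = 2.96 V

In saturation I_D = ½ k_n (V_GS − V_th)², so V_GS − V_th = √(2 I_D / k_n) = √(2 × 10.7 / 7.71) = 1.67 V.
V_GS = 1.29 + 1.67 = 2.96 V.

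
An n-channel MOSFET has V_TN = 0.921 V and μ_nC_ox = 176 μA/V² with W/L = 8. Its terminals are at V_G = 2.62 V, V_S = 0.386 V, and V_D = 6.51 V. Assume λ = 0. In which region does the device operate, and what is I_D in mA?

Saturation; I_D = 1.21 mA

V_GS = V_G − V_S = 2.62 − 0.386 = 2.23 V; V_DS = V_D − V_S = 6.51 − 0.386 = 6.12 V.
k_n = μ_nC_ox · (W/L) = 1.408 mA/V².
V_ov = V_GS − V_TN = 2.23 − 0.921 = 1.31 V.
Since V_DS = 6.12 V ≥ V_ov = 1.31 V, the device is in saturation.
I_D = ½ k_n V_ov² = 0.5 × 1.408 × 1.31² = 1.21 mA.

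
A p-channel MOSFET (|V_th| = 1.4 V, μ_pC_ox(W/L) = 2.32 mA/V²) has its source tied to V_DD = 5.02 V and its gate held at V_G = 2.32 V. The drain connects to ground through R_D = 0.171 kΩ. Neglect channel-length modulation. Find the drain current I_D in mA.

I_D = 1.96 mA

V_SG = V_DD − V_G = 5.02 − 2.32 = 2.7 V, so V_ov = 2.7 − 1.4 = 1.3 V.
Assume saturation: I_D = ½ k_p V_ov² = 0.5 × 2.32 × 1.3² = 1.96 mA, giving V_SD = V_DD − I_D R_D = 5.02 − 1.96 × 0.171 = 4.68 V.
V_SD = 4.68 V ≥ V_ov = 1.3 V, confirming saturation.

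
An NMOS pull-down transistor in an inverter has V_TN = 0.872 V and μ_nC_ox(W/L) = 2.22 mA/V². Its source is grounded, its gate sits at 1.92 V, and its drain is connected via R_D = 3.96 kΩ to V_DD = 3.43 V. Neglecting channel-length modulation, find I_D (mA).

V_GS = V_G = 1.92 V, so V_ov = 1.92 − 0.872 = 1.05 V.
Assume saturation: I_D = ½ k_n V_ov² = 0.5 × 2.22 × 1.05² = 1.22 mA, giving V_DS = V_DD − I_D R_D = 3.43 − 1.22 × 3.96 = -1.4 V.
But -1.4 V < V_ov = 1.05 V, so the device is actually in triode.
In triode I_D = k_n[V_ov V_DS − ½ V_DS²] and I_D = (V_DD − V_DS)/R_D. Equating: 4.4 V_DS² − 10.21 V_DS + 3.43 = 0, giving V_DS = 0.407 V (the root below V_ov).
I_D = (3.43 − 0.407) / 3.96 = 0.763 mA.

I_D = 0.763 mA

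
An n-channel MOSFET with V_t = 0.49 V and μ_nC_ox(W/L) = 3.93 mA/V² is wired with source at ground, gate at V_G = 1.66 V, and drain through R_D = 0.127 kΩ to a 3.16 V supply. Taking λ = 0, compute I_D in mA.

V_GS = V_G = 1.66 V, so V_ov = 1.66 − 0.49 = 1.17 V.
Assume saturation: I_D = ½ k_n V_ov² = 0.5 × 3.93 × 1.17² = 2.69 mA, giving V_DS = V_DD − I_D R_D = 3.16 − 2.69 × 0.127 = 2.82 V.
V_DS = 2.82 V ≥ V_ov = 1.17 V, confirming saturation.

I_D = 2.69 mA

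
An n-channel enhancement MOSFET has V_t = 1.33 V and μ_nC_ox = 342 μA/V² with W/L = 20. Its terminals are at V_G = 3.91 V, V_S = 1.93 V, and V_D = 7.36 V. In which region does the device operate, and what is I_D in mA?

Saturation; I_D = 1.44 mA

V_GS = V_G − V_S = 3.91 − 1.93 = 1.98 V; V_DS = V_D − V_S = 7.36 − 1.93 = 5.43 V.
k_n = μ_nC_ox · (W/L) = 6.84 mA/V².
V_ov = V_GS − V_t = 1.98 − 1.33 = 0.65 V.
Since V_DS = 5.43 V ≥ V_ov = 0.65 V, the device is in saturation.
I_D = ½ k_n V_ov² = 0.5 × 6.84 × 0.65² = 1.44 mA.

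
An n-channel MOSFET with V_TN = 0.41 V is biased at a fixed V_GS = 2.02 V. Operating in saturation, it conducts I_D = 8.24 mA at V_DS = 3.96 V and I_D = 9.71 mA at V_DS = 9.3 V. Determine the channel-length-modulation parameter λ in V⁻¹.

λ = 0.0385 V⁻¹

With V_GS fixed, I_D ∝ (1 + λ V_DS) in saturation, so I_D2/I_D1 = (1 + λ V_DS2)/(1 + λ V_DS1).
9.71/8.24 = 1.178 = (1 + 9.3 λ)/(1 + 3.96 λ).
Solving: λ (I_D1 V_DS2 − I_D2 V_DS1) = I_D2 − I_D1, so λ = (9.71 − 8.24) / (8.24 × 9.3 − 9.71 × 3.96) = 1.47 / 38.2 = 0.0385 V⁻¹.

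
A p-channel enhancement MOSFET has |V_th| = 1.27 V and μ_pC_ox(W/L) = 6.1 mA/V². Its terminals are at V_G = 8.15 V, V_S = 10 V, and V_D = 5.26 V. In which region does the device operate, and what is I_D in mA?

Saturation; I_D = 1.03 mA

V_SG = V_S − V_G = 10 − 8.15 = 1.85 V; V_SD = V_S − V_D = 10 − 5.26 = 4.74 V.
V_ov = V_SG − |V_th| = 1.85 − 1.27 = 0.58 V.
Since V_SD = 4.74 V ≥ V_ov = 0.58 V, the device is in saturation.
I_D = ½ k_p V_ov² = 0.5 × 6.1 × 0.58² = 1.03 mA.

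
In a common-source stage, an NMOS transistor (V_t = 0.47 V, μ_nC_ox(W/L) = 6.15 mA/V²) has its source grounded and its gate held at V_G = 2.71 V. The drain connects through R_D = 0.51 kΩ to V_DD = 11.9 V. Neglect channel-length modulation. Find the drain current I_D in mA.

V_GS = V_G = 2.71 V, so V_ov = 2.71 − 0.47 = 2.24 V.
Assume saturation: I_D = ½ k_n V_ov² = 0.5 × 6.15 × 2.24² = 15.4 mA, giving V_DS = V_DD − I_D R_D = 11.9 − 15.4 × 0.51 = 4.03 V.
V_DS = 4.03 V ≥ V_ov = 2.24 V, confirming saturation.

I_D = 15.4 mA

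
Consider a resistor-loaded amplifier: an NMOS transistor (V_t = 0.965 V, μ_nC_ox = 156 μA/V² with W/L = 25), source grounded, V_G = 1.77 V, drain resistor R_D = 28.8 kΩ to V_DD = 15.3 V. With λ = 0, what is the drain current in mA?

I_D = 0.525 mA

V_GS = V_G = 1.77 V, so V_ov = 1.77 − 0.965 = 0.805 V.
k_n = μ_nC_ox · (W/L) = 3.9 mA/V².
Assume saturation: I_D = ½ k_n V_ov² = 0.5 × 3.9 × 0.805² = 1.26 mA, giving V_DS = V_DD − I_D R_D = 15.3 − 1.26 × 28.8 = -21.1 V.
But -21.1 V < V_ov = 0.805 V, so the device is actually in triode.
In triode I_D = k_n[V_ov V_DS − ½ V_DS²] and I_D = (V_DD − V_DS)/R_D. Equating: 56.2 V_DS² − 91.42 V_DS + 15.3 = 0, giving V_DS = 0.189 V (the root below V_ov).
I_D = (15.3 − 0.189) / 28.8 = 0.525 mA.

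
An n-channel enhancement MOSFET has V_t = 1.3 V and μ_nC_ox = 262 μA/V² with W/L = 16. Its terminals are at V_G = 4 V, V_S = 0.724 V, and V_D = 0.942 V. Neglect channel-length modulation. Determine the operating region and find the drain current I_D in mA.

V_GS = V_G − V_S = 4 − 0.724 = 3.28 V; V_DS = V_D − V_S = 0.942 − 0.724 = 0.218 V.
k_n = μ_nC_ox · (W/L) = 4.192 mA/V².
V_ov = V_GS − V_t = 3.28 − 1.3 = 1.98 V.
Since V_DS = 0.218 V < V_ov = 1.98 V, the device is in the triode region.
I_D = k_n [V_ov · V_DS − ½ V_DS²] = 4.192 × [1.98 × 0.218 − 0.5 × 0.218²] = 1.71 mA.

Triode; I_D = 1.71 mA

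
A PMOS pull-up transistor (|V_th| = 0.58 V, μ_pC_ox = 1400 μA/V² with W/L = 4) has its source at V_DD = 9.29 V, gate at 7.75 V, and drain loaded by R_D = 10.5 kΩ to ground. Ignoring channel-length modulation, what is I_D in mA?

I_D = 0.868 mA

V_SG = V_DD − V_G = 9.29 − 7.75 = 1.54 V, so V_ov = 1.54 − 0.58 = 0.96 V.
k_p = μ_pC_ox · (W/L) = 5.6 mA/V².
Assume saturation: I_D = ½ k_p V_ov² = 0.5 × 5.6 × 0.96² = 2.58 mA, giving V_SD = V_DD − I_D R_D = 9.29 − 2.58 × 10.5 = -17.8 V.
But -17.8 V < V_ov = 0.96 V, so the device is actually in triode.
In triode I_D = k_p[V_ov V_SD − ½ V_SD²] and I_D = (V_DD − V_SD)/R_D. Equating: 29.4 V_SD² − 57.45 V_SD + 9.29 = 0, giving V_SD = 0.178 V (the root below V_ov).
I_D = (9.29 − 0.178) / 10.5 = 0.868 mA.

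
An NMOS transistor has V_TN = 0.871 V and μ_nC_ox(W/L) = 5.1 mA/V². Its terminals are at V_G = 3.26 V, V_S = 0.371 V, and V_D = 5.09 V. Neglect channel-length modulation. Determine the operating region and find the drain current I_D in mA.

V_GS = V_G − V_S = 3.26 − 0.371 = 2.89 V; V_DS = V_D − V_S = 5.09 − 0.371 = 4.72 V.
V_ov = V_GS − V_TN = 2.89 − 0.871 = 2.02 V.
Since V_DS = 4.72 V ≥ V_ov = 2.02 V, the device is in saturation.
I_D = ½ k_n V_ov² = 0.5 × 5.1 × 2.02² = 10.4 mA.

Saturation; I_D = 10.4 mA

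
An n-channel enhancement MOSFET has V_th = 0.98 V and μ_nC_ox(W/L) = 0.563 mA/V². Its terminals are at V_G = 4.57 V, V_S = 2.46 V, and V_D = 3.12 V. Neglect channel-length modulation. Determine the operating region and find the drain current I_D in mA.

V_GS = V_G − V_S = 4.57 − 2.46 = 2.11 V; V_DS = V_D − V_S = 3.12 − 2.46 = 0.66 V.
V_ov = V_GS − V_th = 2.11 − 0.98 = 1.13 V.
Since V_DS = 0.66 V < V_ov = 1.13 V, the device is in the triode region.
I_D = k_n [V_ov · V_DS − ½ V_DS²] = 0.563 × [1.13 × 0.66 − 0.5 × 0.66²] = 0.297 mA.

Triode; I_D = 0.297 mA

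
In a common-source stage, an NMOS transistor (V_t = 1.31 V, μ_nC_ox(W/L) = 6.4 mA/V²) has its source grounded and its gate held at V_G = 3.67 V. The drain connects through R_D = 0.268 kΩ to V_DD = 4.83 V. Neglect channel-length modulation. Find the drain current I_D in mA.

V_GS = V_G = 3.67 V, so V_ov = 3.67 − 1.31 = 2.36 V.
Assume saturation: I_D = ½ k_n V_ov² = 0.5 × 6.4 × 2.36² = 17.8 mA, giving V_DS = V_DD − I_D R_D = 4.83 − 17.8 × 0.268 = 0.0535 V.
But 0.0535 V < V_ov = 2.36 V, so the device is actually in triode.
In triode I_D = k_n[V_ov V_DS − ½ V_DS²] and I_D = (V_DD − V_DS)/R_D. Equating: 0.858 V_DS² − 5.048 V_DS + 4.83 = 0, giving V_DS = 1.2 V (the root below V_ov).
I_D = (4.83 − 1.2) / 0.268 = 13.5 mA.

I_D = 13.5 mA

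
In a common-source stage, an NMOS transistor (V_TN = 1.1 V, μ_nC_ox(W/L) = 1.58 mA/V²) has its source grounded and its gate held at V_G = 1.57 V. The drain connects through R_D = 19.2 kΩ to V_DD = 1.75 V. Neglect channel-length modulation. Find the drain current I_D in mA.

I_D = 0.0843 mA

V_GS = V_G = 1.57 V, so V_ov = 1.57 − 1.1 = 0.47 V.
Assume saturation: I_D = ½ k_n V_ov² = 0.5 × 1.58 × 0.47² = 0.175 mA, giving V_DS = V_DD − I_D R_D = 1.75 − 0.175 × 19.2 = -1.6 V.
But -1.6 V < V_ov = 0.47 V, so the device is actually in triode.
In triode I_D = k_n[V_ov V_DS − ½ V_DS²] and I_D = (V_DD − V_DS)/R_D. Equating: 15.2 V_DS² − 15.26 V_DS + 1.75 = 0, giving V_DS = 0.132 V (the root below V_ov).
I_D = (1.75 − 0.132) / 19.2 = 0.0843 mA.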